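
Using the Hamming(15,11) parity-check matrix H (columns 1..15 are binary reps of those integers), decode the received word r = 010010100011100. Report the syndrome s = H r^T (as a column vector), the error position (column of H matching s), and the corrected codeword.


s = (1, 0, 1, 0)^T, error position = 10, corrected codeword c = 010010100111100

Compute s = H r^T mod 2 one row at a time:
  s_1 = 0 + 0 + 0 + 1 + 1 + 1 + 0 + 0 = 3 ≡ 1 (mod 2).
  s_2 = 0 + 1 + 0 + 1 + 1 + 1 + 0 + 0 = 4 ≡ 0 (mod 2).
  s_3 = 1 + 0 + 0 + 1 + 0 + 1 + 0 + 0 = 3 ≡ 1 (mod 2).
  s_4 = 0 + 0 + 1 + 1 + 0 + 1 + 1 + 0 = 4 ≡ 0 (mod 2).
s = (1, 0, 1, 0)^T — this equals column 10 of H (binary 1010), so error is at position 10.
Correct: flip bit 10 of r = 010010100011100 to get c = 010010100111100.


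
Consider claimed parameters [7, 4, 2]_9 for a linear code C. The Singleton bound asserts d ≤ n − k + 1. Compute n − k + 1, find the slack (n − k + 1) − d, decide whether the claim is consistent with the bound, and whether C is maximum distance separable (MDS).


Singleton RHS = n − k + 1 = 4, slack = 2, bound satisfied, not MDS.

Singleton bound: d ≤ n − k + 1.
Here n = 7, k = 4, so n − k + 1 = 4.
Given d = 2, check d ≤ 4: YES.
Slack = (n − k + 1) − d = 2.
The code is NOT MDS (slack = 2 > 0).
Description: the claimed parameters are [7, 4, 2]_9; such a code would be non-MDS.


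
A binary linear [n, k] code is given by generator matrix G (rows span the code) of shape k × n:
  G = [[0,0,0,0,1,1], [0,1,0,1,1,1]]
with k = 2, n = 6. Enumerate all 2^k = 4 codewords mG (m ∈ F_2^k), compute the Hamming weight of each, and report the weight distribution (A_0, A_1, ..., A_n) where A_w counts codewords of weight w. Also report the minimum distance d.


Weight distribution: A_0 = 1, A_2 = 2, A_4 = 1. Minimum distance d = 2.

Enumerate all 2^2 = 4 messages m ∈ F_2^2.
For each, compute codeword c = mG in F_2^6, then tally its weight.
  m = 00 → c = 000000, weight = 0.
  m = 10 → c = 000011, weight = 2.
  m = 01 → c = 010111, weight = 4.
  m = 11 → c = 010100, weight = 2.
Tally weights:
  weight 0: 1 codewords.
  weight 2: 2 codewords.
  weight 4: 1 codewords.
Minimum distance d = smallest w > 0 with A_w > 0 = 2.
Sanity: Σ A_w = 4 = 2^2 = 4 ✓.


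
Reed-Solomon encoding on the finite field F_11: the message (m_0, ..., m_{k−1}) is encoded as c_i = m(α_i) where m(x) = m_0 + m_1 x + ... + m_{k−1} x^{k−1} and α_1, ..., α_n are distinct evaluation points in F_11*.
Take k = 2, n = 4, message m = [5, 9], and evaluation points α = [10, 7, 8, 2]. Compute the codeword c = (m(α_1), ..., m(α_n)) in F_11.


c = [7, 2, 0, 1]

Message polynomial: m(x) = 5 + 9·x (mod 11).
For each evaluation point α_i, compute m(α_i) mod 11:
  α_1 = 10: Horner steps 9 → 7, so m(10) = 7.
  α_2 = 7: Horner steps 9 → 2, so m(7) = 2.
  α_3 = 8: Horner steps 9 → 0, so m(8) = 0.
  α_4 = 2: Horner steps 9 → 1, so m(2) = 1.
Codeword c = [7, 2, 0, 1] ∈ F_11^4.


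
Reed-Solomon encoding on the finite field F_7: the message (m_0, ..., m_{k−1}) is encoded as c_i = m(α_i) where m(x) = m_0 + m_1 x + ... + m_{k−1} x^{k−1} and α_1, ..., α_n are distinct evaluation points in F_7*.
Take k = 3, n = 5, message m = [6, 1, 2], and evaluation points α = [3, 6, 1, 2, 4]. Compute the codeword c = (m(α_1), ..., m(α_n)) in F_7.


c = [6, 0, 2, 2, 0]

Message polynomial: m(x) = 6 + 1·x + 2·x^2 (mod 7).
For each evaluation point α_i, compute m(α_i) mod 7:
  α_1 = 3: Horner steps 2 → 0 → 6, so m(3) = 6.
  α_2 = 6: Horner steps 2 → 6 → 0, so m(6) = 0.
  α_3 = 1: Horner steps 2 → 3 → 2, so m(1) = 2.
  α_4 = 2: Horner steps 2 → 5 → 2, so m(2) = 2.
  α_5 = 4: Horner steps 2 → 2 → 0, so m(4) = 0.
Codeword c = [6, 0, 2, 2, 0] ∈ F_7^5.


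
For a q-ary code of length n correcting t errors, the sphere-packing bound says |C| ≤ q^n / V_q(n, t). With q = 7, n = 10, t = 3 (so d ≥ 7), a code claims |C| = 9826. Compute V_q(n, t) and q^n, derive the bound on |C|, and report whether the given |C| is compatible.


V_q(n, t) = 27601, q^n = 282475249, Hamming bound = 10234, |C| = 9826 ≤ bound (satisfied).

Step 1: Compute V_q(n, t) = Σ_{j=0}^3 C(n, j) (q−1)^j.
  j = 0: C(10,0)·(6)^0 = 1·1 = 1.
  j = 1: C(10,1)·(6)^1 = 10·6 = 60.
  j = 2: C(10,2)·(6)^2 = 45·36 = 1620.
  j = 3: C(10,3)·(6)^3 = 120·216 = 25920.
  V_q(n, t) = 1 + 60 + 1620 + 25920 = 27601.
Step 2: q^n = 7^10 = 282475249.
Step 3: Hamming bound ⌊q^n / V_q(n,t)⌋ = ⌊282475249/27601⌋ = 10234.
Step 4: Compare |C| = 9826 to 10234: satisfied.
The claimed |C| lies below the Hamming bound.


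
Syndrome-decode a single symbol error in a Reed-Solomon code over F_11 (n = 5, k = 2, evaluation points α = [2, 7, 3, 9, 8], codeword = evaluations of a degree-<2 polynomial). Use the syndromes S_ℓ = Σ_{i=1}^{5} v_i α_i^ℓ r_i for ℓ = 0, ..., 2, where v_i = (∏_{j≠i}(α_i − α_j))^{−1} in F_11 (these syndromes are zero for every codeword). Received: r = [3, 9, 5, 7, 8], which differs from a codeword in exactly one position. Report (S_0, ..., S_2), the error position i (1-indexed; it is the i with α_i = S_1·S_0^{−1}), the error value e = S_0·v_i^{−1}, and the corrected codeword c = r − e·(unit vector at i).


S = (3, 9, 5), error at position 3, error magnitude e = 3, c = [3, 9, 2, 7, 8].

Step 1: column multipliers v_i = (∏_{j≠i}(α_i − α_j))^{−1} mod 11.
  i = 1 (α = 2): (2−7)(2−3)(2−9)(2−8) = (−5)·(−1)·(−7)·(−6) = 210 ≡ 1, so v_1 = 1^{−1} = 1 (mod 11).
  i = 2 (α = 7): (7−2)(7−3)(7−9)(7−8) = 5·4·(−2)·(−1) = 40 ≡ 7, so v_2 = 7^{−1} = 8 (mod 11).
  i = 3 (α = 3): (3−2)(3−7)(3−9)(3−8) = 1·(−4)·(−6)·(−5) = −120 ≡ 1, so v_3 = 1^{−1} = 1 (mod 11).
  i = 4 (α = 9): (9−2)(9−7)(9−3)(9−8) = 7·2·6·1 = 84 ≡ 7, so v_4 = 7^{−1} = 8 (mod 11).
  i = 5 (α = 8): (8−2)(8−7)(8−3)(8−9) = 6·1·5·(−1) = −30 ≡ 3, so v_5 = 3^{−1} = 4 (mod 11).
  v = [1, 8, 1, 8, 4].
Step 2: syndromes of r = [3, 9, 5, 7, 8] (all sums mod 11).
  S_0 = Σ v_i r_i = 1·3 + 8·9 + 1·5 + 8·7 + 4·8 = 168 ≡ 3.
  S_1 = Σ v_i α_i r_i = 1·2·3 + 8·7·9 + 1·3·5 + 8·9·7 + 4·8·8 = 1285 ≡ 9.
  α_i^2 mod 11 = [4, 5, 9, 4, 9].
  S_2 = Σ v_i α_i^2 r_i = 1·4·3 + 8·5·9 + 1·9·5 + 8·4·7 + 4·9·8 = 929 ≡ 5.
  S = (3, 9, 5) ≠ 0, so r is not a codeword (an error is present).
Step 3: locate the error. For a single error e at position i, S_ℓ = v_i·e·α_i^ℓ, so α_err = S_1/S_0.
  S_0^{−1} = 3^{−1} = 4 (mod 11), so α_err = 9·4 = 36 ≡ 3 = α_3. Error position i = 3.
  Consistency check: S_2/S_1 = 5·5 = 25 ≡ 3 = α_err ✓ (single-error assumption holds).
Step 4: error magnitude e = S_0/v_3 = S_0·∏_{j≠3}(α_3 − α_j) = 3·1 = 3 ≡ 3 (mod 11).
Step 5: correct position 3: c_3 = r_3 − e = 5 − 3 ≡ 2 (mod 11). Hence c = [3, 9, 2, 7, 8].
  Check: interpolating c through the α_i gives m(x) = 5 + 10·x (degree < 2) with m(α_i) = c_i for every i, so c is indeed a codeword.


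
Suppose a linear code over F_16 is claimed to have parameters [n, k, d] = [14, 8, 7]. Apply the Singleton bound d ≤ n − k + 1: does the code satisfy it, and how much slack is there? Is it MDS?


Singleton RHS = n − k + 1 = 7, slack = 0, bound satisfied, MDS.

Singleton bound: d ≤ n − k + 1.
Here n = 14, k = 8, so n − k + 1 = 7.
Given d = 7, check d ≤ 7: YES.
Slack = (n − k + 1) − d = 0.
The code is MDS (slack = 0).
Description: the claimed parameters are [14, 8, 7]_16; such a code would be MDS (meets Singleton bound).


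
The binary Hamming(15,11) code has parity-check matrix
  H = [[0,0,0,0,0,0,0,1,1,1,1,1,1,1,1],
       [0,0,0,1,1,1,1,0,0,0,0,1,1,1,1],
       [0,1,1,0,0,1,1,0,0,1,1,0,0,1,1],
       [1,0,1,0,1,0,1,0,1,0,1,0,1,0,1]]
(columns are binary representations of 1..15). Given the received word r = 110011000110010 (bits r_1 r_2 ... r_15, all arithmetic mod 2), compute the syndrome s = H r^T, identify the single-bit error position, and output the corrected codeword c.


s = (1, 1, 1, 1)^T, error position = 15, corrected codeword c = 110011000110011

Compute s = H r^T mod 2 one row at a time:
  s_1 = 0 + 0 + 1 + 1 + 0 + 0 + 1 + 0 = 3 ≡ 1 (mod 2).
  s_2 = 0 + 1 + 1 + 0 + 0 + 0 + 1 + 0 = 3 ≡ 1 (mod 2).
  s_3 = 1 + 0 + 1 + 0 + 1 + 1 + 1 + 0 = 5 ≡ 1 (mod 2).
  s_4 = 1 + 0 + 1 + 0 + 0 + 1 + 0 + 0 = 3 ≡ 1 (mod 2).
s = (1, 1, 1, 1)^T — this equals column 15 of H (binary 1111), so error is at position 15.
Correct: flip bit 15 of r = 110011000110010 to get c = 110011000110011.


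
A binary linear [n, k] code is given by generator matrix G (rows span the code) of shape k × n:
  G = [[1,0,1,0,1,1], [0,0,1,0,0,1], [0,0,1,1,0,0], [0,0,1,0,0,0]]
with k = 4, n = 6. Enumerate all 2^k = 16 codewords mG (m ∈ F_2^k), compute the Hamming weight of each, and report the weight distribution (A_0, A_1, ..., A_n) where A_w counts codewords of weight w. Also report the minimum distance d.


Weight distribution: A_0 = 1, A_1 = 3, A_2 = 4, A_3 = 4, A_4 = 3, A_5 = 1. Minimum distance d = 1.

Enumerate all 2^4 = 16 messages m ∈ F_2^4.
For each, compute codeword c = mG in F_2^6, then tally its weight.
  m = 0000 → c = 000000, weight = 0.
  m = 1000 → c = 101011, weight = 4.
  m = 0100 → c = 001001, weight = 2.
  m = 1100 → c = 100010, weight = 2.
  m = 0010 → c = 001100, weight = 2.
  m = 1010 → c = 100111, weight = 4.
  m = 0110 → c = 000101, weight = 2.
  m = 1110 → c = 101110, weight = 4.
  m = 0001 → c = 001000, weight = 1.
  m = 1001 → c = 100011, weight = 3.
  m = 0101 → c = 000001, weight = 1.
  m = 1101 → c = 101010, weight = 3.
  m = 0011 → c = 000100, weight = 1.
  m = 1011 → c = 101111, weight = 5.
  m = 0111 → c = 001101, weight = 3.
  m = 1111 → c = 100110, weight = 3.
Tally weights:
  weight 0: 1 codewords.
  weight 1: 3 codewords.
  weight 2: 4 codewords.
  weight 3: 4 codewords.
  weight 4: 3 codewords.
  weight 5: 1 codewords.
Minimum distance d = smallest w > 0 with A_w > 0 = 1.
Sanity: Σ A_w = 16 = 2^4 = 16 ✓.


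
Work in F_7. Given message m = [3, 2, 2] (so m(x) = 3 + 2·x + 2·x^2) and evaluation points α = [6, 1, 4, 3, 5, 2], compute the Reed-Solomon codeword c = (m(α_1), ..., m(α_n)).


c = [3, 0, 1, 6, 0, 1]

Message polynomial: m(x) = 3 + 2·x + 2·x^2 (mod 7).
For each evaluation point α_i, compute m(α_i) mod 7:
  α_1 = 6: Horner steps 2 → 0 → 3, so m(6) = 3.
  α_2 = 1: Horner steps 2 → 4 → 0, so m(1) = 0.
  α_3 = 4: Horner steps 2 → 3 → 1, so m(4) = 1.
  α_4 = 3: Horner steps 2 → 1 → 6, so m(3) = 6.
  α_5 = 5: Horner steps 2 → 5 → 0, so m(5) = 0.
  α_6 = 2: Horner steps 2 → 6 → 1, so m(2) = 1.
Codeword c = [3, 0, 1, 6, 0, 1] ∈ F_7^6.


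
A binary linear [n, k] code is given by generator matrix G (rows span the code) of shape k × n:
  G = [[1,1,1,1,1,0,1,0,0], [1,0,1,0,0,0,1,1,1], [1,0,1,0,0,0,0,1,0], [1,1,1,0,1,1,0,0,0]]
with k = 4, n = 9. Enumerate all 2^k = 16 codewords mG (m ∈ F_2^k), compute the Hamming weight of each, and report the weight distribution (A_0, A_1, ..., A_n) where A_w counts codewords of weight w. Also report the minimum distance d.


Weight distribution: A_0 = 1, A_2 = 1, A_3 = 3, A_4 = 1, A_5 = 4, A_6 = 5, A_7 = 1. Minimum distance d = 2.

Enumerate all 2^4 = 16 messages m ∈ F_2^4.
For each, compute codeword c = mG in F_2^9, then tally its weight.
  m = 0000 → c = 000000000, weight = 0.
  m = 1000 → c = 111110100, weight = 6.
  m = 0100 → c = 101000111, weight = 5.
  m = 1100 → c = 010110011, weight = 5.
  m = 0010 → c = 101000010, weight = 3.
  m = 1010 → c = 010110110, weight = 5.
  m = 0110 → c = 000000101, weight = 2.
  m = 1110 → c = 111110001, weight = 6.
  m = 0001 → c = 111011000, weight = 5.
  m = 1001 → c = 000101100, weight = 3.
  m = 0101 → c = 010011111, weight = 6.
  m = 1101 → c = 101101011, weight = 6.
  m = 0011 → c = 010011010, weight = 4.
  m = 1011 → c = 101101110, weight = 6.
  m = 0111 → c = 111011101, weight = 7.
  m = 1111 → c = 000101001, weight = 3.
Tally weights:
  weight 0: 1 codewords.
  weight 2: 1 codewords.
  weight 3: 3 codewords.
  weight 4: 1 codewords.
  weight 5: 4 codewords.
  weight 6: 5 codewords.
  weight 7: 1 codewords.
Minimum distance d = smallest w > 0 with A_w > 0 = 2.
Sanity: Σ A_w = 16 = 2^4 = 16 ✓.


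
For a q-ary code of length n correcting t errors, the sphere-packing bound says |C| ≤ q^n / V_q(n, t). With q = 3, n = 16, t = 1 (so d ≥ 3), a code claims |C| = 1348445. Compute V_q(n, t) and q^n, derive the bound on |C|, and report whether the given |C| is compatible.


V_q(n, t) = 33, q^n = 43046721, Hamming bound = 1304446, |C| = 1348445 > bound (violated).

Step 1: Compute V_q(n, t) = Σ_{j=0}^1 C(n, j) (q−1)^j.
  j = 0: C(16,0)·(2)^0 = 1·1 = 1.
  j = 1: C(16,1)·(2)^1 = 16·2 = 32.
  V_q(n, t) = 1 + 32 = 33.
Step 2: q^n = 3^16 = 43046721.
Step 3: Hamming bound ⌊q^n / V_q(n,t)⌋ = ⌊43046721/33⌋ = 1304446.
Step 4: Compare |C| = 1348445 to 1304446: violated.
The claimed |C| lies above the Hamming bound, so no 3-ary code of length 16 with d ≥ 3 can have 1348445 codewords.


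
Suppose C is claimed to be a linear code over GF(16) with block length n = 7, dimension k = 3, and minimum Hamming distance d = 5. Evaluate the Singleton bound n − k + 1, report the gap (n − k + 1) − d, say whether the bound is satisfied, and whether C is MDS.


Singleton RHS = n − k + 1 = 5, slack = 0, bound satisfied, MDS.

Singleton bound: d ≤ n − k + 1.
Here n = 7, k = 3, so n − k + 1 = 5.
Given d = 5, check d ≤ 5: YES.
Slack = (n − k + 1) − d = 0.
The code is MDS (slack = 0).
Description: the claimed parameters are [7, 3, 5]_16; such a code would be MDS (meets Singleton bound).


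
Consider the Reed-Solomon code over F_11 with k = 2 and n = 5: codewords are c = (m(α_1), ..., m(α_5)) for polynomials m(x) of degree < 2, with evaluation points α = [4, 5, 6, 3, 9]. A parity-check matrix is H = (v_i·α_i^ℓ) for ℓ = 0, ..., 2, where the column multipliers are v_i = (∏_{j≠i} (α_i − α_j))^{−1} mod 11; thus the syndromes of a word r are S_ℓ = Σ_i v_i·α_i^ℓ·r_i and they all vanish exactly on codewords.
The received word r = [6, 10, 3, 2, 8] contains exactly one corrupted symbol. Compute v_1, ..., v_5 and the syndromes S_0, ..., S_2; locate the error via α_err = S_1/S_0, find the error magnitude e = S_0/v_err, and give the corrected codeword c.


S = (6, 10, 2), error at position 5, error magnitude e = 4, c = [6, 10, 3, 2, 4].

Step 1: column multipliers v_i = (∏_{j≠i}(α_i − α_j))^{−1} mod 11.
  i = 1 (α = 4): (4−5)(4−6)(4−3)(4−9) = (−1)·(−2)·1·(−5) = −10 ≡ 1, so v_1 = 1^{−1} = 1 (mod 11).
  i = 2 (α = 5): (5−4)(5−6)(5−3)(5−9) = 1·(−1)·2·(−4) = 8 ≡ 8, so v_2 = 8^{−1} = 7 (mod 11).
  i = 3 (α = 6): (6−4)(6−5)(6−3)(6−9) = 2·1·3·(−3) = −18 ≡ 4, so v_3 = 4^{−1} = 3 (mod 11).
  i = 4 (α = 3): (3−4)(3−5)(3−6)(3−9) = (−1)·(−2)·(−3)·(−6) = 36 ≡ 3, so v_4 = 3^{−1} = 4 (mod 11).
  i = 5 (α = 9): (9−4)(9−5)(9−6)(9−3) = 5·4·3·6 = 360 ≡ 8, so v_5 = 8^{−1} = 7 (mod 11).
  v = [1, 7, 3, 4, 7].
Step 2: syndromes of r = [6, 10, 3, 2, 8] (all sums mod 11).
  S_0 = Σ v_i r_i = 1·6 + 7·10 + 3·3 + 4·2 + 7·8 = 149 ≡ 6.
  S_1 = Σ v_i α_i r_i = 1·4·6 + 7·5·10 + 3·6·3 + 4·3·2 + 7·9·8 = 956 ≡ 10.
  α_i^2 mod 11 = [5, 3, 3, 9, 4].
  S_2 = Σ v_i α_i^2 r_i = 1·5·6 + 7·3·10 + 3·3·3 + 4·9·2 + 7·4·8 = 563 ≡ 2.
  S = (6, 10, 2) ≠ 0, so r is not a codeword (an error is present).
Step 3: locate the error. For a single error e at position i, S_ℓ = v_i·e·α_i^ℓ, so α_err = S_1/S_0.
  S_0^{−1} = 6^{−1} = 2 (mod 11), so α_err = 10·2 = 20 ≡ 9 = α_5. Error position i = 5.
  Consistency check: S_2/S_1 = 2·10 = 20 ≡ 9 = α_err ✓ (single-error assumption holds).
Step 4: error magnitude e = S_0/v_5 = S_0·∏_{j≠5}(α_5 − α_j) = 6·8 = 48 ≡ 4 (mod 11).
Step 5: correct position 5: c_5 = r_5 − e = 8 − 4 ≡ 4 (mod 11). Hence c = [6, 10, 3, 2, 4].
  Check: interpolating c through the α_i gives m(x) = 1 + 4·x (degree < 2) with m(α_i) = c_i for every i, so c is indeed a codeword.


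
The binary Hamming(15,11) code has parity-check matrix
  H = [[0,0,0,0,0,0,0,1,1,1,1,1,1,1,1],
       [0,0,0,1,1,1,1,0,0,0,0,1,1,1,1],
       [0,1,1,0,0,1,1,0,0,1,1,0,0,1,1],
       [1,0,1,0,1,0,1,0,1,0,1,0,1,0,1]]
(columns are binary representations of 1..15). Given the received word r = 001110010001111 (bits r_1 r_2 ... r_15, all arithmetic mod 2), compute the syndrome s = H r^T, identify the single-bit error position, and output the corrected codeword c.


s = (1, 0, 1, 0)^T, error position = 10, corrected codeword c = 001110010101111

Compute s = H r^T mod 2 one row at a time:
  s_1 = 1 + 0 + 0 + 0 + 1 + 1 + 1 + 1 = 5 ≡ 1 (mod 2).
  s_2 = 1 + 1 + 0 + 0 + 1 + 1 + 1 + 1 = 6 ≡ 0 (mod 2).
  s_3 = 0 + 1 + 0 + 0 + 0 + 0 + 1 + 1 = 3 ≡ 1 (mod 2).
  s_4 = 0 + 1 + 1 + 0 + 0 + 0 + 1 + 1 = 4 ≡ 0 (mod 2).
s = (1, 0, 1, 0)^T — this equals column 10 of H (binary 1010), so error is at position 10.
Correct: flip bit 10 of r = 001110010001111 to get c = 001110010101111.


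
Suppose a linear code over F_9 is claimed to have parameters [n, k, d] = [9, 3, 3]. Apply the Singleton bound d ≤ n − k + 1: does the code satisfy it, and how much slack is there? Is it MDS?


Singleton RHS = n − k + 1 = 7, slack = 4, bound satisfied, not MDS.

Singleton bound: d ≤ n − k + 1.
Here n = 9, k = 3, so n − k + 1 = 7.
Given d = 3, check d ≤ 7: YES.
Slack = (n − k + 1) − d = 4.
The code is NOT MDS (slack = 4 > 0).
Description: the claimed parameters are [9, 3, 3]_9; such a code would be non-MDS.


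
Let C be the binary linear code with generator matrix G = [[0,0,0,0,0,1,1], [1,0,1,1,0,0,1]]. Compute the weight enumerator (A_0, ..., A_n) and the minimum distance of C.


Weight distribution: A_0 = 1, A_2 = 1, A_4 = 2. Minimum distance d = 2.

Enumerate all 2^2 = 4 messages m ∈ F_2^2.
For each, compute codeword c = mG in F_2^7, then tally its weight.
  m = 00 → c = 0000000, weight = 0.
  m = 10 → c = 0000011, weight = 2.
  m = 01 → c = 1011001, weight = 4.
  m = 11 → c = 1011010, weight = 4.
Tally weights:
  weight 0: 1 codewords.
  weight 2: 1 codewords.
  weight 4: 2 codewords.
Minimum distance d = smallest w > 0 with A_w > 0 = 2.
Sanity: Σ A_w = 4 = 2^2 = 4 ✓.


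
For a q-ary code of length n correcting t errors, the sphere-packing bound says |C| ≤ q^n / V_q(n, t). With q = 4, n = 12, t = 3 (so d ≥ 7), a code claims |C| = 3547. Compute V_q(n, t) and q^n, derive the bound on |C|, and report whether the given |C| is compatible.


V_q(n, t) = 6571, q^n = 16777216, Hamming bound = 2553, |C| = 3547 > bound (violated).

Step 1: Compute V_q(n, t) = Σ_{j=0}^3 C(n, j) (q−1)^j.
  j = 0: C(12,0)·(3)^0 = 1·1 = 1.
  j = 1: C(12,1)·(3)^1 = 12·3 = 36.
  j = 2: C(12,2)·(3)^2 = 66·9 = 594.
  j = 3: C(12,3)·(3)^3 = 220·27 = 5940.
  V_q(n, t) = 1 + 36 + 594 + 5940 = 6571.
Step 2: q^n = 4^12 = 16777216.
Step 3: Hamming bound ⌊q^n / V_q(n,t)⌋ = ⌊16777216/6571⌋ = 2553.
Step 4: Compare |C| = 3547 to 2553: violated.
The claimed |C| lies above the Hamming bound, so no 4-ary code of length 12 with d ≥ 7 can have 3547 codewords.


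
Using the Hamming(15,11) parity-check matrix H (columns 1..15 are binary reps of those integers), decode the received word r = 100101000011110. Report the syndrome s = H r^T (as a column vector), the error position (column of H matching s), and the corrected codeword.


s = (0, 1, 1, 1)^T, error position = 7, corrected codeword c = 100101100011110

Compute s = H r^T mod 2 one row at a time:
  s_1 = 0 + 0 + 0 + 1 + 1 + 1 + 1 + 0 = 4 ≡ 0 (mod 2).
  s_2 = 1 + 0 + 1 + 0 + 1 + 1 + 1 + 0 = 5 ≡ 1 (mod 2).
  s_3 = 0 + 0 + 1 + 0 + 0 + 1 + 1 + 0 = 3 ≡ 1 (mod 2).
  s_4 = 1 + 0 + 0 + 0 + 0 + 1 + 1 + 0 = 3 ≡ 1 (mod 2).
s = (0, 1, 1, 1)^T — this equals column 7 of H (binary 0111), so error is at position 7.
Correct: flip bit 7 of r = 100101000011110 to get c = 100101100011110.


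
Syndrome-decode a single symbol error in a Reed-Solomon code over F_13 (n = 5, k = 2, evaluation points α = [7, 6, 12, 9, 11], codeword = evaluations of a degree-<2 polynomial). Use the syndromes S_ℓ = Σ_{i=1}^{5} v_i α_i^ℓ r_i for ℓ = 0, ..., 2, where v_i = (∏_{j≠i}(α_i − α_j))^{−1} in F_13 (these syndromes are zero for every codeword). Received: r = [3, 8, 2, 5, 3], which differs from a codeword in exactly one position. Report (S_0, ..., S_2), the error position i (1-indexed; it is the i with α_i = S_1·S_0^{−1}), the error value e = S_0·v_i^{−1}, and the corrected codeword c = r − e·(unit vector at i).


S = (4, 2, 1), error at position 1, error magnitude e = 9, c = [7, 8, 2, 5, 3].

Step 1: column multipliers v_i = (∏_{j≠i}(α_i − α_j))^{−1} mod 13.
  i = 1 (α = 7): (7−6)(7−12)(7−9)(7−11) = 1·(−5)·(−2)·(−4) = −40 ≡ 12, so v_1 = 12^{−1} = 12 (mod 13).
  i = 2 (α = 6): (6−7)(6−12)(6−9)(6−11) = (−1)·(−6)·(−3)·(−5) = 90 ≡ 12, so v_2 = 12^{−1} = 12 (mod 13).
  i = 3 (α = 12): (12−7)(12−6)(12−9)(12−11) = 5·6·3·1 = 90 ≡ 12, so v_3 = 12^{−1} = 12 (mod 13).
  i = 4 (α = 9): (9−7)(9−6)(9−12)(9−11) = 2·3·(−3)·(−2) = 36 ≡ 10, so v_4 = 10^{−1} = 4 (mod 13).
  i = 5 (α = 11): (11−7)(11−6)(11−12)(11−9) = 4·5·(−1)·2 = −40 ≡ 12, so v_5 = 12^{−1} = 12 (mod 13).
  v = [12, 12, 12, 4, 12].
Step 2: syndromes of r = [3, 8, 2, 5, 3] (all sums mod 13).
  S_0 = Σ v_i r_i = 12·3 + 12·8 + 12·2 + 4·5 + 12·3 = 212 ≡ 4.
  S_1 = Σ v_i α_i r_i = 12·7·3 + 12·6·8 + 12·12·2 + 4·9·5 + 12·11·3 = 1692 ≡ 2.
  α_i^2 mod 13 = [10, 10, 1, 3, 4].
  S_2 = Σ v_i α_i^2 r_i = 12·10·3 + 12·10·8 + 12·1·2 + 4·3·5 + 12·4·3 = 1548 ≡ 1.
  S = (4, 2, 1) ≠ 0, so r is not a codeword (an error is present).
Step 3: locate the error. For a single error e at position i, S_ℓ = v_i·e·α_i^ℓ, so α_err = S_1/S_0.
  S_0^{−1} = 4^{−1} = 10 (mod 13), so α_err = 2·10 = 20 ≡ 7 = α_1. Error position i = 1.
  Consistency check: S_2/S_1 = 1·7 = 7 ≡ 7 = α_err ✓ (single-error assumption holds).
Step 4: error magnitude e = S_0/v_1 = S_0·∏_{j≠1}(α_1 − α_j) = 4·12 = 48 ≡ 9 (mod 13).
Step 5: correct position 1: c_1 = r_1 − e = 3 − 9 ≡ 7 (mod 13). Hence c = [7, 8, 2, 5, 3].
  Check: interpolating c through the α_i gives m(x) = 1 + 12·x (degree < 2) with m(α_i) = c_i for every i, so c is indeed a codeword.


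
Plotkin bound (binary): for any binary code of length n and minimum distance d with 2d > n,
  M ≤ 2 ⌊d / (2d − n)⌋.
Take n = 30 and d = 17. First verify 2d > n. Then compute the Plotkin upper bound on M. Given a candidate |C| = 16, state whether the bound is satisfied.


Plotkin bound M ≤ 8; given |C| = 16 > bound (violated).

Check applicability: 2d = 34, n = 30.
2d − n = 4 > 0, so Plotkin applies.
Compute d/(2d−n) = 17/4 ≈ 4.2500.
⌊d/(2d−n)⌋ = 4.
Plotkin bound: M ≤ 2·4 = 8.
Given |C| = 16, check: VIOLATED.
This |C| is above the Plotkin bound, so no binary code with n = 30, d = 17 and 16 codewords exists.


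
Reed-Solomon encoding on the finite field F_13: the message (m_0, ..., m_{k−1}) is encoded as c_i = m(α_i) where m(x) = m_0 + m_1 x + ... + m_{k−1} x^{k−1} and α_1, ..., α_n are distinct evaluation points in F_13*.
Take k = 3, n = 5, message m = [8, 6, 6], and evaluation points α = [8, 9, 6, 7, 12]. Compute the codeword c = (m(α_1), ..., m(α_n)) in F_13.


c = [11, 2, 0, 6, 8]

Message polynomial: m(x) = 8 + 6·x + 6·x^2 (mod 13).
For each evaluation point α_i, compute m(α_i) mod 13:
  α_1 = 8: Horner steps 6 → 2 → 11, so m(8) = 11.
  α_2 = 9: Horner steps 6 → 8 → 2, so m(9) = 2.
  α_3 = 6: Horner steps 6 → 3 → 0, so m(6) = 0.
  α_4 = 7: Horner steps 6 → 9 → 6, so m(7) = 6.
  α_5 = 12: Horner steps 6 → 0 → 8, so m(12) = 8.
Codeword c = [11, 2, 0, 6, 8] ∈ F_13^5.


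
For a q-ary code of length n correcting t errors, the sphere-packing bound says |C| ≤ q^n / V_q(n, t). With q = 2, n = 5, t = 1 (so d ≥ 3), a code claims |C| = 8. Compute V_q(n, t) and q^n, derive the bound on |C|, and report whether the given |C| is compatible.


V_q(n, t) = 6, q^n = 32, Hamming bound = 5, |C| = 8 > bound (violated).

Step 1: Compute V_q(n, t) = Σ_{j=0}^1 C(n, j) (q−1)^j.
  j = 0: C(5,0)·(1)^0 = 1·1 = 1.
  j = 1: C(5,1)·(1)^1 = 5·1 = 5.
  V_q(n, t) = 1 + 5 = 6.
Step 2: q^n = 2^5 = 32.
Step 3: Hamming bound ⌊q^n / V_q(n,t)⌋ = ⌊32/6⌋ = 5.
Step 4: Compare |C| = 8 to 5: violated.
The claimed |C| lies above the Hamming bound, so no 2-ary code of length 5 with d ≥ 3 can have 8 codewords.


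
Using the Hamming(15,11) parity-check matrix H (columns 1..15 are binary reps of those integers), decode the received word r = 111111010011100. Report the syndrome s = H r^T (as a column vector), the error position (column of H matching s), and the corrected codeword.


s = (0, 1, 0, 1)^T, error position = 5, corrected codeword c = 111101010011100

Compute s = H r^T mod 2 one row at a time:
  s_1 = 1 + 0 + 0 + 1 + 1 + 1 + 0 + 0 = 4 ≡ 0 (mod 2).
  s_2 = 1 + 1 + 1 + 0 + 1 + 1 + 0 + 0 = 5 ≡ 1 (mod 2).
  s_3 = 1 + 1 + 1 + 0 + 0 + 1 + 0 + 0 = 4 ≡ 0 (mod 2).
  s_4 = 1 + 1 + 1 + 0 + 0 + 1 + 1 + 0 = 5 ≡ 1 (mod 2).
s = (0, 1, 0, 1)^T — this equals column 5 of H (binary 0101), so error is at position 5.
Correct: flip bit 5 of r = 111111010011100 to get c = 111101010011100.


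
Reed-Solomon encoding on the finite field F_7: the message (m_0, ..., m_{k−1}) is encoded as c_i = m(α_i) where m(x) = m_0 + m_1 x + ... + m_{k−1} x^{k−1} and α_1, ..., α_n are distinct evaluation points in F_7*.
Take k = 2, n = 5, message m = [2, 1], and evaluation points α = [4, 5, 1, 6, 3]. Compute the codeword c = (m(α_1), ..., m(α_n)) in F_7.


c = [6, 0, 3, 1, 5]

Message polynomial: m(x) = 2 + 1·x (mod 7).
For each evaluation point α_i, compute m(α_i) mod 7:
  α_1 = 4: Horner steps 1 → 6, so m(4) = 6.
  α_2 = 5: Horner steps 1 → 0, so m(5) = 0.
  α_3 = 1: Horner steps 1 → 3, so m(1) = 3.
  α_4 = 6: Horner steps 1 → 1, so m(6) = 1.
  α_5 = 3: Horner steps 1 → 5, so m(3) = 5.
Codeword c = [6, 0, 3, 1, 5] ∈ F_7^5.


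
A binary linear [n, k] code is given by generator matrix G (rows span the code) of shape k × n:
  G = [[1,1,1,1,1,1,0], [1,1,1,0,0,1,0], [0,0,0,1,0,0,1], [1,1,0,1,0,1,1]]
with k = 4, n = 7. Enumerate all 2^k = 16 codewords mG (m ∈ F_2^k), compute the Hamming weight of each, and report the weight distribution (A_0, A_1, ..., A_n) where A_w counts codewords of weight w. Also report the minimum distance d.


Weight distribution: A_0 = 1, A_1 = 1, A_2 = 3, A_3 = 4, A_4 = 1, A_5 = 3, A_6 = 3. Minimum distance d = 1.

Enumerate all 2^4 = 16 messages m ∈ F_2^4.
For each, compute codeword c = mG in F_2^7, then tally its weight.
  m = 0000 → c = 0000000, weight = 0.
  m = 1000 → c = 1111110, weight = 6.
  m = 0100 → c = 1110010, weight = 4.
  m = 1100 → c = 0001100, weight = 2.
  m = 0010 → c = 0001001, weight = 2.
  m = 1010 → c = 1110111, weight = 6.
  m = 0110 → c = 1111011, weight = 6.
  m = 1110 → c = 0000101, weight = 2.
  m = 0001 → c = 1101011, weight = 5.
  m = 1001 → c = 0010101, weight = 3.
  m = 0101 → c = 0011001, weight = 3.
  m = 1101 → c = 1100111, weight = 5.
  m = 0011 → c = 1100010, weight = 3.
  m = 1011 → c = 0011100, weight = 3.
  m = 0111 → c = 0010000, weight = 1.
  m = 1111 → c = 1101110, weight = 5.
Tally weights:
  weight 0: 1 codewords.
  weight 1: 1 codewords.
  weight 2: 3 codewords.
  weight 3: 4 codewords.
  weight 4: 1 codewords.
  weight 5: 3 codewords.
  weight 6: 3 codewords.
Minimum distance d = smallest w > 0 with A_w > 0 = 1.
Sanity: Σ A_w = 16 = 2^4 = 16 ✓.


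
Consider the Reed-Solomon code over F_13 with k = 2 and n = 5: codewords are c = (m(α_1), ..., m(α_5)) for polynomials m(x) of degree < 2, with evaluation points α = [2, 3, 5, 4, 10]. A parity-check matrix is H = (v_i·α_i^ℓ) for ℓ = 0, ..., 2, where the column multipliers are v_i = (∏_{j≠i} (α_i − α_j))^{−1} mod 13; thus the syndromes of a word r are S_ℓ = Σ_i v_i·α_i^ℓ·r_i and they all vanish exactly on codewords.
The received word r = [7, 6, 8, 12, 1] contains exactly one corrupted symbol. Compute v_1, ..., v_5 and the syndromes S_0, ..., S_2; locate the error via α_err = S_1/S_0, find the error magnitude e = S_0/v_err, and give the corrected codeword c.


S = (10, 4, 12), error at position 2, error magnitude e = 3, c = [7, 3, 8, 12, 1].

Step 1: column multipliers v_i = (∏_{j≠i}(α_i − α_j))^{−1} mod 13.
  i = 1 (α = 2): (2−3)(2−5)(2−4)(2−10) = (−1)·(−3)·(−2)·(−8) = 48 ≡ 9, so v_1 = 9^{−1} = 3 (mod 13).
  i = 2 (α = 3): (3−2)(3−5)(3−4)(3−10) = 1·(−2)·(−1)·(−7) = −14 ≡ 12, so v_2 = 12^{−1} = 12 (mod 13).
  i = 3 (α = 5): (5−2)(5−3)(5−4)(5−10) = 3·2·1·(−5) = −30 ≡ 9, so v_3 = 9^{−1} = 3 (mod 13).
  i = 4 (α = 4): (4−2)(4−3)(4−5)(4−10) = 2·1·(−1)·(−6) = 12 ≡ 12, so v_4 = 12^{−1} = 12 (mod 13).
  i = 5 (α = 10): (10−2)(10−3)(10−5)(10−4) = 8·7·5·6 = 1680 ≡ 3, so v_5 = 3^{−1} = 9 (mod 13).
  v = [3, 12, 3, 12, 9].
Step 2: syndromes of r = [7, 6, 8, 12, 1] (all sums mod 13).
  S_0 = Σ v_i r_i = 3·7 + 12·6 + 3·8 + 12·12 + 9·1 = 270 ≡ 10.
  S_1 = Σ v_i α_i r_i = 3·2·7 + 12·3·6 + 3·5·8 + 12·4·12 + 9·10·1 = 1044 ≡ 4.
  α_i^2 mod 13 = [4, 9, 12, 3, 9].
  S_2 = Σ v_i α_i^2 r_i = 3·4·7 + 12·9·6 + 3·12·8 + 12·3·12 + 9·9·1 = 1533 ≡ 12.
  S = (10, 4, 12) ≠ 0, so r is not a codeword (an error is present).
Step 3: locate the error. For a single error e at position i, S_ℓ = v_i·e·α_i^ℓ, so α_err = S_1/S_0.
  S_0^{−1} = 10^{−1} = 4 (mod 13), so α_err = 4·4 = 16 ≡ 3 = α_2. Error position i = 2.
  Consistency check: S_2/S_1 = 12·10 = 120 ≡ 3 = α_err ✓ (single-error assumption holds).
Step 4: error magnitude e = S_0/v_2 = S_0·∏_{j≠2}(α_2 − α_j) = 10·12 = 120 ≡ 3 (mod 13).
Step 5: correct position 2: c_2 = r_2 − e = 6 − 3 ≡ 3 (mod 13). Hence c = [7, 3, 8, 12, 1].
  Check: interpolating c through the α_i gives m(x) = 2 + 9·x (degree < 2) with m(α_i) = c_i for every i, so c is indeed a codeword.


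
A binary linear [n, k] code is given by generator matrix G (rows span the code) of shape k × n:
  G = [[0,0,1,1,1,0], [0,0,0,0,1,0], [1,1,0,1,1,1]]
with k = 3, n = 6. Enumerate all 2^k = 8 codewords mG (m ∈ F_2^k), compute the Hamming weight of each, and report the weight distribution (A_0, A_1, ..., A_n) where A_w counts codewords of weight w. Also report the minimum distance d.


Weight distribution: A_0 = 1, A_1 = 1, A_2 = 1, A_3 = 1, A_4 = 2, A_5 = 2. Minimum distance d = 1.

Enumerate all 2^3 = 8 messages m ∈ F_2^3.
For each, compute codeword c = mG in F_2^6, then tally its weight.
  m = 000 → c = 000000, weight = 0.
  m = 100 → c = 001110, weight = 3.
  m = 010 → c = 000010, weight = 1.
  m = 110 → c = 001100, weight = 2.
  m = 001 → c = 110111, weight = 5.
  m = 101 → c = 111001, weight = 4.
  m = 011 → c = 110101, weight = 4.
  m = 111 → c = 111011, weight = 5.
Tally weights:
  weight 0: 1 codewords.
  weight 1: 1 codewords.
  weight 2: 1 codewords.
  weight 3: 1 codewords.
  weight 4: 2 codewords.
  weight 5: 2 codewords.
Minimum distance d = smallest w > 0 with A_w > 0 = 1.
Sanity: Σ A_w = 8 = 2^3 = 8 ✓.


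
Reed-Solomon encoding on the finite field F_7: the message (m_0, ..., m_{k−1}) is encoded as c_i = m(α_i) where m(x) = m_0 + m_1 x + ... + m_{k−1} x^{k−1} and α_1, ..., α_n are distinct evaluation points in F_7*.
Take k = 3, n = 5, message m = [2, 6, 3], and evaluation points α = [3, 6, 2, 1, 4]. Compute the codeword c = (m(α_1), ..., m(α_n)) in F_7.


c = [5, 6, 5, 4, 4]

Message polynomial: m(x) = 2 + 6·x + 3·x^2 (mod 7).
For each evaluation point α_i, compute m(α_i) mod 7:
  α_1 = 3: Horner steps 3 → 1 → 5, so m(3) = 5.
  α_2 = 6: Horner steps 3 → 3 → 6, so m(6) = 6.
  α_3 = 2: Horner steps 3 → 5 → 5, so m(2) = 5.
  α_4 = 1: Horner steps 3 → 2 → 4, so m(1) = 4.
  α_5 = 4: Horner steps 3 → 4 → 4, so m(4) = 4.
Codeword c = [5, 6, 5, 4, 4] ∈ F_7^5.


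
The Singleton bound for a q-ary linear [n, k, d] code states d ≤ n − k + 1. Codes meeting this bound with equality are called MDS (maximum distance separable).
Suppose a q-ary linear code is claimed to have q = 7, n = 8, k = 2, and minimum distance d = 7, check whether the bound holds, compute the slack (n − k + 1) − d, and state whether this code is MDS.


Singleton RHS = n − k + 1 = 7, slack = 0, bound satisfied, MDS.

Singleton bound: d ≤ n − k + 1.
Here n = 8, k = 2, so n − k + 1 = 7.
Given d = 7, check d ≤ 7: YES.
Slack = (n − k + 1) − d = 0.
The code is MDS (slack = 0).
Description: the claimed parameters are [8, 2, 7]_7; such a code would be MDS (meets Singleton bound).


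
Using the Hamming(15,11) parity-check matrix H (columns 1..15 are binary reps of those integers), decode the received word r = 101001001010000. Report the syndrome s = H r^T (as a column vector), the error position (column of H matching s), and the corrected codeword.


s = (0, 1, 1, 0)^T, error position = 6, corrected codeword c = 101000001010000

Compute s = H r^T mod 2 one row at a time:
  s_1 = 0 + 1 + 0 + 1 + 0 + 0 + 0 + 0 = 2 ≡ 0 (mod 2).
  s_2 = 0 + 0 + 1 + 0 + 0 + 0 + 0 + 0 = 1 ≡ 1 (mod 2).
  s_3 = 0 + 1 + 1 + 0 + 0 + 1 + 0 + 0 = 3 ≡ 1 (mod 2).
  s_4 = 1 + 1 + 0 + 0 + 1 + 1 + 0 + 0 = 4 ≡ 0 (mod 2).
s = (0, 1, 1, 0)^T — this equals column 6 of H (binary 0110), so error is at position 6.
Correct: flip bit 6 of r = 101001001010000 to get c = 101000001010000.


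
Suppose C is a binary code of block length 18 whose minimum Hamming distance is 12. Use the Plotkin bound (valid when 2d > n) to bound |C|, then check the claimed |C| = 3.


Plotkin bound M ≤ 4; given |C| = 3 ≤ bound (satisfied).

Check applicability: 2d = 24, n = 18.
2d − n = 6 > 0, so Plotkin applies.
Compute d/(2d−n) = 12/6 ≈ 2.0000.
⌊d/(2d−n)⌋ = 2.
Plotkin bound: M ≤ 2·2 = 4.
Given |C| = 3, check: satisfied.
This |C| is below the Plotkin bound.


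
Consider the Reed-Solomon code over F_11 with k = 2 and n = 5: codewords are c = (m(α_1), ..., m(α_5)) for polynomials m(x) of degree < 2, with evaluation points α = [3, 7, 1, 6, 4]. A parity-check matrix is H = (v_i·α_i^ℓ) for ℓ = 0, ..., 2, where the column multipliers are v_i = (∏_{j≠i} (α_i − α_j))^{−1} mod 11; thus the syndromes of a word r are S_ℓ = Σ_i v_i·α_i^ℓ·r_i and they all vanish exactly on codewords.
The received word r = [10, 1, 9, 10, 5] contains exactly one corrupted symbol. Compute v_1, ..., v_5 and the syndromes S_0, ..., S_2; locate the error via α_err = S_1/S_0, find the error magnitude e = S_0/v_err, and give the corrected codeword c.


S = (5, 8, 4), error at position 4, error magnitude e = 4, c = [10, 1, 9, 6, 5].

Step 1: column multipliers v_i = (∏_{j≠i}(α_i − α_j))^{−1} mod 11.
  i = 1 (α = 3): (3−7)(3−1)(3−6)(3−4) = (−4)·2·(−3)·(−1) = −24 ≡ 9, so v_1 = 9^{−1} = 5 (mod 11).
  i = 2 (α = 7): (7−3)(7−1)(7−6)(7−4) = 4·6·1·3 = 72 ≡ 6, so v_2 = 6^{−1} = 2 (mod 11).
  i = 3 (α = 1): (1−3)(1−7)(1−6)(1−4) = (−2)·(−6)·(−5)·(−3) = 180 ≡ 4, so v_3 = 4^{−1} = 3 (mod 11).
  i = 4 (α = 6): (6−3)(6−7)(6−1)(6−4) = 3·(−1)·5·2 = −30 ≡ 3, so v_4 = 3^{−1} = 4 (mod 11).
  i = 5 (α = 4): (4−3)(4−7)(4−1)(4−6) = 1·(−3)·3·(−2) = 18 ≡ 7, so v_5 = 7^{−1} = 8 (mod 11).
  v = [5, 2, 3, 4, 8].
Step 2: syndromes of r = [10, 1, 9, 10, 5] (all sums mod 11).
  S_0 = Σ v_i r_i = 5·10 + 2·1 + 3·9 + 4·10 + 8·5 = 159 ≡ 5.
  S_1 = Σ v_i α_i r_i = 5·3·10 + 2·7·1 + 3·1·9 + 4·6·10 + 8·4·5 = 591 ≡ 8.
  α_i^2 mod 11 = [9, 5, 1, 3, 5].
  S_2 = Σ v_i α_i^2 r_i = 5·9·10 + 2·5·1 + 3·1·9 + 4·3·10 + 8·5·5 = 807 ≡ 4.
  S = (5, 8, 4) ≠ 0, so r is not a codeword (an error is present).
Step 3: locate the error. For a single error e at position i, S_ℓ = v_i·e·α_i^ℓ, so α_err = S_1/S_0.
  S_0^{−1} = 5^{−1} = 9 (mod 11), so α_err = 8·9 = 72 ≡ 6 = α_4. Error position i = 4.
  Consistency check: S_2/S_1 = 4·7 = 28 ≡ 6 = α_err ✓ (single-error assumption holds).
Step 4: error magnitude e = S_0/v_4 = S_0·∏_{j≠4}(α_4 − α_j) = 5·3 = 15 ≡ 4 (mod 11).
Step 5: correct position 4: c_4 = r_4 − e = 10 − 4 ≡ 6 (mod 11). Hence c = [10, 1, 9, 6, 5].
  Check: interpolating c through the α_i gives m(x) = 3 + 6·x (degree < 2) with m(α_i) = c_i for every i, so c is indeed a codeword.


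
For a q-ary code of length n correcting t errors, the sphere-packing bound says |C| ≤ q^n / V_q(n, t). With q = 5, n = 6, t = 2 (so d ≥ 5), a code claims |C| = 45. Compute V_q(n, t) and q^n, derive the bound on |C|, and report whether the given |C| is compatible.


V_q(n, t) = 265, q^n = 15625, Hamming bound = 58, |C| = 45 ≤ bound (satisfied).

Step 1: Compute V_q(n, t) = Σ_{j=0}^2 C(n, j) (q−1)^j.
  j = 0: C(6,0)·(4)^0 = 1·1 = 1.
  j = 1: C(6,1)·(4)^1 = 6·4 = 24.
  j = 2: C(6,2)·(4)^2 = 15·16 = 240.
  V_q(n, t) = 1 + 24 + 240 = 265.
Step 2: q^n = 5^6 = 15625.
Step 3: Hamming bound ⌊q^n / V_q(n,t)⌋ = ⌊15625/265⌋ = 58.
Step 4: Compare |C| = 45 to 58: satisfied.
The claimed |C| lies below the Hamming bound.


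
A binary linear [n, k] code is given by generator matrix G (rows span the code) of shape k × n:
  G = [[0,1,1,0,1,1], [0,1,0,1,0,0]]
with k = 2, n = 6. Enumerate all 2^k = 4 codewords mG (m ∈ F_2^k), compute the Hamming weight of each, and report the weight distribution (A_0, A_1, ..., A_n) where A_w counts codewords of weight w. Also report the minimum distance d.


Weight distribution: A_0 = 1, A_2 = 1, A_4 = 2. Minimum distance d = 2.

Enumerate all 2^2 = 4 messages m ∈ F_2^2.
For each, compute codeword c = mG in F_2^6, then tally its weight.
  m = 00 → c = 000000, weight = 0.
  m = 10 → c = 011011, weight = 4.
  m = 01 → c = 010100, weight = 2.
  m = 11 → c = 001111, weight = 4.
Tally weights:
  weight 0: 1 codewords.
  weight 2: 1 codewords.
  weight 4: 2 codewords.
Minimum distance d = smallest w > 0 with A_w > 0 = 2.
Sanity: Σ A_w = 4 = 2^2 = 4 ✓.


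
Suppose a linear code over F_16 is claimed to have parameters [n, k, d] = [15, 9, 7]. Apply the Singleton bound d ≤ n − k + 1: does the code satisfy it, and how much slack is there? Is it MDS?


Singleton RHS = n − k + 1 = 7, slack = 0, bound satisfied, MDS.

Singleton bound: d ≤ n − k + 1.
Here n = 15, k = 9, so n − k + 1 = 7.
Given d = 7, check d ≤ 7: YES.
Slack = (n − k + 1) − d = 0.
The code is MDS (slack = 0).
Description: the claimed parameters are [15, 9, 7]_16; such a code would be MDS (meets Singleton bound).


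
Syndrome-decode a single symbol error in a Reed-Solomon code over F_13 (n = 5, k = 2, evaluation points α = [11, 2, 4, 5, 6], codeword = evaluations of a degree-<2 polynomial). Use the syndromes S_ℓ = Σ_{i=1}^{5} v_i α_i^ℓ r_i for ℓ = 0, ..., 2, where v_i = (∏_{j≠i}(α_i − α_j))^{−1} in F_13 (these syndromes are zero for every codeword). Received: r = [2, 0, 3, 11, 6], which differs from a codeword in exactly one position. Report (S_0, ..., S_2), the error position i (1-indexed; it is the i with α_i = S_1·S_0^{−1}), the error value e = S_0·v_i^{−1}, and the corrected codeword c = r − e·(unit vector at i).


S = (12, 2, 9), error at position 1, error magnitude e = 8, c = [7, 0, 3, 11, 6].

Step 1: column multipliers v_i = (∏_{j≠i}(α_i − α_j))^{−1} mod 13.
  i = 1 (α = 11): (11−2)(11−4)(11−5)(11−6) = 9·7·6·5 = 1890 ≡ 5, so v_1 = 5^{−1} = 8 (mod 13).
  i = 2 (α = 2): (2−11)(2−4)(2−5)(2−6) = (−9)·(−2)·(−3)·(−4) = 216 ≡ 8, so v_2 = 8^{−1} = 5 (mod 13).
  i = 3 (α = 4): (4−11)(4−2)(4−5)(4−6) = (−7)·2·(−1)·(−2) = −28 ≡ 11, so v_3 = 11^{−1} = 6 (mod 13).
  i = 4 (α = 5): (5−11)(5−2)(5−4)(5−6) = (−6)·3·1·(−1) = 18 ≡ 5, so v_4 = 5^{−1} = 8 (mod 13).
  i = 5 (α = 6): (6−11)(6−2)(6−4)(6−5) = (−5)·4·2·1 = −40 ≡ 12, so v_5 = 12^{−1} = 12 (mod 13).
  v = [8, 5, 6, 8, 12].
Step 2: syndromes of r = [2, 0, 3, 11, 6] (all sums mod 13).
  S_0 = Σ v_i r_i = 8·2 + 5·0 + 6·3 + 8·11 + 12·6 = 194 ≡ 12.
  S_1 = Σ v_i α_i r_i = 8·11·2 + 5·2·0 + 6·4·3 + 8·5·11 + 12·6·6 = 1120 ≡ 2.
  α_i^2 mod 13 = [4, 4, 3, 12, 10].
  S_2 = Σ v_i α_i^2 r_i = 8·4·2 + 5·4·0 + 6·3·3 + 8·12·11 + 12·10·6 = 1894 ≡ 9.
  S = (12, 2, 9) ≠ 0, so r is not a codeword (an error is present).
Step 3: locate the error. For a single error e at position i, S_ℓ = v_i·e·α_i^ℓ, so α_err = S_1/S_0.
  S_0^{−1} = 12^{−1} = 12 (mod 13), so α_err = 2·12 = 24 ≡ 11 = α_1. Error position i = 1.
  Consistency check: S_2/S_1 = 9·7 = 63 ≡ 11 = α_err ✓ (single-error assumption holds).
Step 4: error magnitude e = S_0/v_1 = S_0·∏_{j≠1}(α_1 − α_j) = 12·5 = 60 ≡ 8 (mod 13).
Step 5: correct position 1: c_1 = r_1 − e = 2 − 8 ≡ 7 (mod 13). Hence c = [7, 0, 3, 11, 6].
  Check: interpolating c through the α_i gives m(x) = 10 + 8·x (degree < 2) with m(α_i) = c_i for every i, so c is indeed a codeword.
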